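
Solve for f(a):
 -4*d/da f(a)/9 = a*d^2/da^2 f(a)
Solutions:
 f(a) = C1 + C2*a^(5/9)


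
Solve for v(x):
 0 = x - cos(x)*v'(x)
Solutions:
 v(x) = C1 + Integral(x/cos(x), x)


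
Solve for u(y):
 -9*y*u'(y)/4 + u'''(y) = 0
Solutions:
 u(y) = C1 + Integral(C2*airyai(2^(1/3)*3^(2/3)*y/2) + C3*airybi(2^(1/3)*3^(2/3)*y/2), y)


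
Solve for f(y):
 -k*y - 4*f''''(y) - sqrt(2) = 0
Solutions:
 f(y) = C1 + C2*y + C3*y^2 + C4*y^3 - k*y^5/480 - sqrt(2)*y^4/96


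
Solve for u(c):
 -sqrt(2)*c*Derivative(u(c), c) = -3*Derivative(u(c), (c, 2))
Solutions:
 u(c) = C1 + C2*erfi(2^(3/4)*sqrt(3)*c/6)


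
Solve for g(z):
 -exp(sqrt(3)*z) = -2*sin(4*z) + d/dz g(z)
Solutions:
 g(z) = C1 - sqrt(3)*exp(sqrt(3)*z)/3 - cos(4*z)/2


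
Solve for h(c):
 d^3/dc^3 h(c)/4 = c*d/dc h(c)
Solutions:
 h(c) = C1 + Integral(C2*airyai(2^(2/3)*c) + C3*airybi(2^(2/3)*c), c)


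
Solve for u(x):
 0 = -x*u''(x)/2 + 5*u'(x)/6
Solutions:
 u(x) = C1 + C2*x^(8/3)


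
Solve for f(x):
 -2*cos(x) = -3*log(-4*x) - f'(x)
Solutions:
 f(x) = C1 - 3*x*log(-x) - 6*x*log(2) + 3*x + 2*sin(x)


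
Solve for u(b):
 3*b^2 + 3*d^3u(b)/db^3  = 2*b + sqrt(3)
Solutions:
 u(b) = C1 + C2*b + C3*b^2 - b^5/60 + b^4/36 + sqrt(3)*b^3/18


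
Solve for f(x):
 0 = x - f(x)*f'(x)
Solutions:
 f(x) = -sqrt(C1 + x^2)
 f(x) = sqrt(C1 + x^2)


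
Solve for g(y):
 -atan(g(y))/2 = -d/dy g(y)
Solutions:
 Integral(1/atan(_y), (_y, g(y))) = C1 + y/2


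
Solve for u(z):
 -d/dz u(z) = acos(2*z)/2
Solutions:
 u(z) = C1 - z*acos(2*z)/2 + sqrt(1 - 4*z^2)/4


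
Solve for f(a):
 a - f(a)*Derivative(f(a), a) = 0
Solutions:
 f(a) = -sqrt(C1 + a^2)
 f(a) = sqrt(C1 + a^2)


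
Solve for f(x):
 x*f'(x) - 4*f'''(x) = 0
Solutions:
 f(x) = C1 + Integral(C2*airyai(2^(1/3)*x/2) + C3*airybi(2^(1/3)*x/2), x)


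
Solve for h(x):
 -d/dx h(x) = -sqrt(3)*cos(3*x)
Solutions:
 h(x) = C1 + sqrt(3)*sin(3*x)/3


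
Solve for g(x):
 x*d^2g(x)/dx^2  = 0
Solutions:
 g(x) = C1 + C2*x


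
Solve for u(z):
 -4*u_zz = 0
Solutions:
 u(z) = C1 + C2*z


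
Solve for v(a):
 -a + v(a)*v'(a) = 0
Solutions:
 v(a) = -sqrt(C1 + a^2)
 v(a) = sqrt(C1 + a^2)


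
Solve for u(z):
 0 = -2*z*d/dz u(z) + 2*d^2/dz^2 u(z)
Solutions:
 u(z) = C1 + C2*erfi(sqrt(2)*z/2)


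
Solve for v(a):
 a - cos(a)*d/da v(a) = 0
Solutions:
 v(a) = C1 + Integral(a/cos(a), a)


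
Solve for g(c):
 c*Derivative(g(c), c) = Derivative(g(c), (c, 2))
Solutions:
 g(c) = C1 + C2*erfi(sqrt(2)*c/2)


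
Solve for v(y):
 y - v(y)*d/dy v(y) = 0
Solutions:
 v(y) = -sqrt(C1 + y^2)
 v(y) = sqrt(C1 + y^2)


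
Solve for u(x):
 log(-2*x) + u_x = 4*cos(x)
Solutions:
 u(x) = C1 - x*log(-x) - x*log(2) + x + 4*sin(x)


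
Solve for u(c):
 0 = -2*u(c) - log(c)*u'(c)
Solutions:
 u(c) = C1*exp(-2*li(c))


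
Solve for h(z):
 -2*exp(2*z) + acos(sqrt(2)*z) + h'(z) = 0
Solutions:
 h(z) = C1 - z*acos(sqrt(2)*z) + sqrt(2)*sqrt(1 - 2*z^2)/2 + exp(2*z)


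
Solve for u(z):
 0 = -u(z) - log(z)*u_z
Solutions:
 u(z) = C1*exp(-li(z))


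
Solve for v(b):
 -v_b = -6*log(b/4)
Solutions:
 v(b) = C1 + 6*b*log(b) - b*log(4096) - 6*b


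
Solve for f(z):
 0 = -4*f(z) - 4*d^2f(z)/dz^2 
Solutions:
 f(z) = C1*sin(z) + C2*cos(z)


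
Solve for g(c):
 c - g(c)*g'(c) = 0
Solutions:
 g(c) = -sqrt(C1 + c^2)
 g(c) = sqrt(C1 + c^2)


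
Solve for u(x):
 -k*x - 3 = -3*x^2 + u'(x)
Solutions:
 u(x) = C1 - k*x^2/2 + x^3 - 3*x


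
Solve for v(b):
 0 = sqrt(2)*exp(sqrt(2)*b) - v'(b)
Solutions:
 v(b) = C1 + exp(sqrt(2)*b)


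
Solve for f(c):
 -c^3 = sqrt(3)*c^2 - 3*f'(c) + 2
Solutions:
 f(c) = C1 + c^4/12 + sqrt(3)*c^3/9 + 2*c/3


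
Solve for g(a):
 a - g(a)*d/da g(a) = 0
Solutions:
 g(a) = -sqrt(C1 + a^2)
 g(a) = sqrt(C1 + a^2)


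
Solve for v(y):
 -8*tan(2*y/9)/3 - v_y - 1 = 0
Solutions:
 v(y) = C1 - y + 12*log(cos(2*y/9))


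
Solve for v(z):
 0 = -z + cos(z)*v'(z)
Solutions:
 v(z) = C1 + Integral(z/cos(z), z)


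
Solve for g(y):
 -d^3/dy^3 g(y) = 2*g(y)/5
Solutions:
 g(y) = C3*exp(-2^(1/3)*5^(2/3)*y/5) + (C1*sin(2^(1/3)*sqrt(3)*5^(2/3)*y/10) + C2*cos(2^(1/3)*sqrt(3)*5^(2/3)*y/10))*exp(2^(1/3)*5^(2/3)*y/10)


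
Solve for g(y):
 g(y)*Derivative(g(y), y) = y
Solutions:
 g(y) = -sqrt(C1 + y^2)
 g(y) = sqrt(C1 + y^2)


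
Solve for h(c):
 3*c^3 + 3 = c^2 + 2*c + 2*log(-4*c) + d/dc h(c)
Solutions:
 h(c) = C1 + 3*c^4/4 - c^3/3 - c^2 - 2*c*log(-c) + c*(5 - 4*log(2))


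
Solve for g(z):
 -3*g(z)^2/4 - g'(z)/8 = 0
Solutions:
 g(z) = 1/(C1 + 6*z)


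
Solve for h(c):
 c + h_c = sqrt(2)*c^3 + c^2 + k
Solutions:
 h(c) = C1 + sqrt(2)*c^4/4 + c^3/3 - c^2/2 + c*k


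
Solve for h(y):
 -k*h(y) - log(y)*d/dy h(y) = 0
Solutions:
 h(y) = C1*exp(-k*li(y))


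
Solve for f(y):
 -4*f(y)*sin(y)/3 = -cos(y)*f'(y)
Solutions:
 f(y) = C1/cos(y)^(4/3)


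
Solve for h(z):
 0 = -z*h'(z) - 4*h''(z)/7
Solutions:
 h(z) = C1 + C2*erf(sqrt(14)*z/4)


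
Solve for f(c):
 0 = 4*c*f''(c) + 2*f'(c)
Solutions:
 f(c) = C1 + C2*sqrt(c)


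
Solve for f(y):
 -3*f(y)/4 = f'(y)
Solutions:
 f(y) = C1*exp(-3*y/4)


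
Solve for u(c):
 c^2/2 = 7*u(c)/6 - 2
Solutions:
 u(c) = 3*c^2/7 + 12/7


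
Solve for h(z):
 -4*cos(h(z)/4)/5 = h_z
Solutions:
 4*z/5 - 2*log(sin(h(z)/4) - 1) + 2*log(sin(h(z)/4) + 1) = C1


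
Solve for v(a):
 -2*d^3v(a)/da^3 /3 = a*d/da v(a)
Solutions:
 v(a) = C1 + Integral(C2*airyai(-2^(2/3)*3^(1/3)*a/2) + C3*airybi(-2^(2/3)*3^(1/3)*a/2), a)


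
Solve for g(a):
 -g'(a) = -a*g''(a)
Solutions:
 g(a) = C1 + C2*a^2


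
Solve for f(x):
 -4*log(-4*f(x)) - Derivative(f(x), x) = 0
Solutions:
 Integral(1/(log(-_y) + 2*log(2)), (_y, f(x)))/4 = C1 - x


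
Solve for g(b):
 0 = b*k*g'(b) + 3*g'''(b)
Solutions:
 g(b) = C1 + Integral(C2*airyai(3^(2/3)*b*(-k)^(1/3)/3) + C3*airybi(3^(2/3)*b*(-k)^(1/3)/3), b)


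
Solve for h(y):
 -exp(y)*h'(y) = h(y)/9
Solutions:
 h(y) = C1*exp(exp(-y)/9)


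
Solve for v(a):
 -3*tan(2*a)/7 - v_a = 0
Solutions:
 v(a) = C1 + 3*log(cos(2*a))/14


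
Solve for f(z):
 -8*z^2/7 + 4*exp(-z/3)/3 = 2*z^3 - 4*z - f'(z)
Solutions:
 f(z) = C1 + z^4/2 + 8*z^3/21 - 2*z^2 + 4*exp(-z/3)


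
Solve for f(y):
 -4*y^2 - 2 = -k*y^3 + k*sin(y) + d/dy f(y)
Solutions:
 f(y) = C1 + k*y^4/4 + k*cos(y) - 4*y^3/3 - 2*y


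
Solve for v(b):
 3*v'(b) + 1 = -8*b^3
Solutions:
 v(b) = C1 - 2*b^4/3 - b/3


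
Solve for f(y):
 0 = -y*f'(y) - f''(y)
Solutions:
 f(y) = C1 + C2*erf(sqrt(2)*y/2)


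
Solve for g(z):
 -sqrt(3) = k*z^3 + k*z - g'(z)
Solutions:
 g(z) = C1 + k*z^4/4 + k*z^2/2 + sqrt(3)*z


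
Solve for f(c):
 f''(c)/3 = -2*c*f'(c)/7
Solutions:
 f(c) = C1 + C2*erf(sqrt(21)*c/7)


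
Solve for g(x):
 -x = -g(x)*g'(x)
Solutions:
 g(x) = -sqrt(C1 + x^2)
 g(x) = sqrt(C1 + x^2)


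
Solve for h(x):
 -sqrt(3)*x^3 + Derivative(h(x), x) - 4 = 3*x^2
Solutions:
 h(x) = C1 + sqrt(3)*x^4/4 + x^3 + 4*x


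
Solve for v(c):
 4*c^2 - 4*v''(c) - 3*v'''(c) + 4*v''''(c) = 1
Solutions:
 v(c) = C1 + C2*c + C3*exp(c*(3 - sqrt(73))/8) + C4*exp(c*(3 + sqrt(73))/8) + c^4/12 - c^3/4 + 23*c^2/16


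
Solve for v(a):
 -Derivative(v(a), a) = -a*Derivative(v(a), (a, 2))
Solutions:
 v(a) = C1 + C2*a^2


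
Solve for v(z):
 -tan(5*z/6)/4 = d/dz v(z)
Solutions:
 v(z) = C1 + 3*log(cos(5*z/6))/10


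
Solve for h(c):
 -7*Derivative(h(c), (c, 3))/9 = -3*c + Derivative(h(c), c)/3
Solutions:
 h(c) = C1 + C2*sin(sqrt(21)*c/7) + C3*cos(sqrt(21)*c/7) + 9*c^2/2


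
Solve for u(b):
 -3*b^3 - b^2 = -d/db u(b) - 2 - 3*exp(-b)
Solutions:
 u(b) = C1 + 3*b^4/4 + b^3/3 - 2*b + 3*exp(-b)


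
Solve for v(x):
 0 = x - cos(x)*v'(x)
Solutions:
 v(x) = C1 + Integral(x/cos(x), x)


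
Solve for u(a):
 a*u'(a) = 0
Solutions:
 u(a) = C1


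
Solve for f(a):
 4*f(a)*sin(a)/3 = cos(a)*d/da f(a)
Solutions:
 f(a) = C1/cos(a)^(4/3)


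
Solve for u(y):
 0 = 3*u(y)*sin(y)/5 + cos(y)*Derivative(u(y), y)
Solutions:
 u(y) = C1*cos(y)^(3/5)


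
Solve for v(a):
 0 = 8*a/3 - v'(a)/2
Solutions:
 v(a) = C1 + 8*a^2/3


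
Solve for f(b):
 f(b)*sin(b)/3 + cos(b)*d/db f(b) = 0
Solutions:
 f(b) = C1*cos(b)^(1/3)


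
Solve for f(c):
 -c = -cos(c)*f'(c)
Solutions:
 f(c) = C1 + Integral(c/cos(c), c)


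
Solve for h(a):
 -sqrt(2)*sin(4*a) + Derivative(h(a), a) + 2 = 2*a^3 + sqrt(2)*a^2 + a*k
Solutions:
 h(a) = C1 + a^4/2 + sqrt(2)*a^3/3 + a^2*k/2 - 2*a - sqrt(2)*cos(4*a)/4


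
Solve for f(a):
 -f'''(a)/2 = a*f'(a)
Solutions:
 f(a) = C1 + Integral(C2*airyai(-2^(1/3)*a) + C3*airybi(-2^(1/3)*a), a)


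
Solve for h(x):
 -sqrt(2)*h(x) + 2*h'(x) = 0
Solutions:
 h(x) = C1*exp(sqrt(2)*x/2)


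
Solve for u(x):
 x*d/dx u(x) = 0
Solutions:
 u(x) = C1


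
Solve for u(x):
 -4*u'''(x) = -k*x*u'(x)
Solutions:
 u(x) = C1 + Integral(C2*airyai(2^(1/3)*k^(1/3)*x/2) + C3*airybi(2^(1/3)*k^(1/3)*x/2), x)


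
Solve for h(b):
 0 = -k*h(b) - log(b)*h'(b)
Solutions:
 h(b) = C1*exp(-k*li(b))


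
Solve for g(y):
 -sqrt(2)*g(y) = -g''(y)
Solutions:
 g(y) = C1*exp(-2^(1/4)*y) + C2*exp(2^(1/4)*y)


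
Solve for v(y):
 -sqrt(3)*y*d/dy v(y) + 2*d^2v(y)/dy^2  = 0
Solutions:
 v(y) = C1 + C2*erfi(3^(1/4)*y/2)


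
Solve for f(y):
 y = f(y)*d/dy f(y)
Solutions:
 f(y) = -sqrt(C1 + y^2)
 f(y) = sqrt(C1 + y^2)


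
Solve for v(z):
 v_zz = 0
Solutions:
 v(z) = C1 + C2*z


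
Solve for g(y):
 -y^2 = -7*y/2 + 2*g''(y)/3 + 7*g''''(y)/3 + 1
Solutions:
 g(y) = C1 + C2*y + C3*sin(sqrt(14)*y/7) + C4*cos(sqrt(14)*y/7) - y^4/8 + 7*y^3/8 + 9*y^2/2


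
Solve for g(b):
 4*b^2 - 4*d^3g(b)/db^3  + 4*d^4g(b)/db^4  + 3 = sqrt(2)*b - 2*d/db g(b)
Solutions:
 g(b) = C1 + C2*exp(b*(2*2^(2/3)/(3*sqrt(57) + 23)^(1/3) + 4 + 2^(1/3)*(3*sqrt(57) + 23)^(1/3))/12)*sin(2^(1/3)*sqrt(3)*b*(-(3*sqrt(57) + 23)^(1/3) + 2*2^(1/3)/(3*sqrt(57) + 23)^(1/3))/12) + C3*exp(b*(2*2^(2/3)/(3*sqrt(57) + 23)^(1/3) + 4 + 2^(1/3)*(3*sqrt(57) + 23)^(1/3))/12)*cos(2^(1/3)*sqrt(3)*b*(-(3*sqrt(57) + 23)^(1/3) + 2*2^(1/3)/(3*sqrt(57) + 23)^(1/3))/12) + C4*exp(b*(-2^(1/3)*(3*sqrt(57) + 23)^(1/3) - 2*2^(2/3)/(3*sqrt(57) + 23)^(1/3) + 2)/6) - 2*b^3/3 + sqrt(2)*b^2/4 - 19*b/2


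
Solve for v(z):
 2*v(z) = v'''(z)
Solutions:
 v(z) = C3*exp(2^(1/3)*z) + (C1*sin(2^(1/3)*sqrt(3)*z/2) + C2*cos(2^(1/3)*sqrt(3)*z/2))*exp(-2^(1/3)*z/2)


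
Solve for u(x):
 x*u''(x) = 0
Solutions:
 u(x) = C1 + C2*x


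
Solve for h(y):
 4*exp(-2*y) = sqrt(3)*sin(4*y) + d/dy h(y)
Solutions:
 h(y) = C1 + sqrt(3)*cos(4*y)/4 - 2*exp(-2*y)


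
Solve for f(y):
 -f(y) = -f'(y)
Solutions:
 f(y) = C1*exp(y)


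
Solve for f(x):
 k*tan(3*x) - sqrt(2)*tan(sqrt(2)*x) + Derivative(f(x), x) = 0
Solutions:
 f(x) = C1 + k*log(cos(3*x))/3 - log(cos(sqrt(2)*x))


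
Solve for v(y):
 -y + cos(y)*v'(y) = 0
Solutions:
 v(y) = C1 + Integral(y/cos(y), y)


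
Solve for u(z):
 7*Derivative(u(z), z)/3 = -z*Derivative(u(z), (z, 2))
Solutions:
 u(z) = C1 + C2/z^(4/3)


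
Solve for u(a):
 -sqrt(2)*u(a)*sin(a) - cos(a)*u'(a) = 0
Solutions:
 u(a) = C1*cos(a)^(sqrt(2))


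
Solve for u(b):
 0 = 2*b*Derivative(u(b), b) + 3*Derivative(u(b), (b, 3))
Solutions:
 u(b) = C1 + Integral(C2*airyai(-2^(1/3)*3^(2/3)*b/3) + C3*airybi(-2^(1/3)*3^(2/3)*b/3), b)


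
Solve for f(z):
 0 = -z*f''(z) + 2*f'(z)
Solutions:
 f(z) = C1 + C2*z^3


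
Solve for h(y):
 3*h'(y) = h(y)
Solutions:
 h(y) = C1*exp(y/3)


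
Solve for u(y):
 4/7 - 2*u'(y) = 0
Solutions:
 u(y) = C1 + 2*y/7


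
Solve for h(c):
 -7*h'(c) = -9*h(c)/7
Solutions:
 h(c) = C1*exp(9*c/49)


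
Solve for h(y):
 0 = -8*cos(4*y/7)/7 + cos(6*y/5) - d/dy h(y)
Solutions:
 h(y) = C1 - 2*sin(4*y/7) + 5*sin(6*y/5)/6


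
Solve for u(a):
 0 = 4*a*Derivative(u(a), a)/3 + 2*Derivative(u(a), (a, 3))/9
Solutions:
 u(a) = C1 + Integral(C2*airyai(-6^(1/3)*a) + C3*airybi(-6^(1/3)*a), a)


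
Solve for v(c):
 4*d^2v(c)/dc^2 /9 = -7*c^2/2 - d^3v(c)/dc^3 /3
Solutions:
 v(c) = C1 + C2*c + C3*exp(-4*c/3) - 21*c^4/32 + 63*c^3/32 - 567*c^2/128


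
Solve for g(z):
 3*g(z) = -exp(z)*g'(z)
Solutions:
 g(z) = C1*exp(3*exp(-z))


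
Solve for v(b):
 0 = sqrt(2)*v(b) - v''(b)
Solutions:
 v(b) = C1*exp(-2^(1/4)*b) + C2*exp(2^(1/4)*b)


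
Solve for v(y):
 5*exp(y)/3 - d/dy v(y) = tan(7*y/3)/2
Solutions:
 v(y) = C1 + 5*exp(y)/3 + 3*log(cos(7*y/3))/14


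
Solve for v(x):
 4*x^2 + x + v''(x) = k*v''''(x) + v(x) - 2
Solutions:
 v(x) = C1*exp(-sqrt(2)*x*sqrt((1 - sqrt(1 - 4*k))/k)/2) + C2*exp(sqrt(2)*x*sqrt((1 - sqrt(1 - 4*k))/k)/2) + C3*exp(-sqrt(2)*x*sqrt((sqrt(1 - 4*k) + 1)/k)/2) + C4*exp(sqrt(2)*x*sqrt((sqrt(1 - 4*k) + 1)/k)/2) + 4*x^2 + x + 10


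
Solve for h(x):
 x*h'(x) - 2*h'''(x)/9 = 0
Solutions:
 h(x) = C1 + Integral(C2*airyai(6^(2/3)*x/2) + C3*airybi(6^(2/3)*x/2), x)


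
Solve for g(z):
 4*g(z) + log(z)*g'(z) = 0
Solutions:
 g(z) = C1*exp(-4*li(z))


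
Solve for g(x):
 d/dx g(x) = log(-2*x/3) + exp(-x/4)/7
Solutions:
 g(x) = C1 + x*log(-x) + x*(-log(3) - 1 + log(2)) - 4*exp(-x/4)/7


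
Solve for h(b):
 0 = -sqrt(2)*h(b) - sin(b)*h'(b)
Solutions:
 h(b) = C1*(cos(b) + 1)^(sqrt(2)/2)/(cos(b) - 1)^(sqrt(2)/2)


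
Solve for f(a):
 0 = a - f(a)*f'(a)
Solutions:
 f(a) = -sqrt(C1 + a^2)
 f(a) = sqrt(C1 + a^2)


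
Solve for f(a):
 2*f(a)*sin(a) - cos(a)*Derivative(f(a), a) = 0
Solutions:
 f(a) = C1/cos(a)^2


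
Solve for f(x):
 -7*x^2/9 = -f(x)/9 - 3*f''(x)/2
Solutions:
 f(x) = C1*sin(sqrt(6)*x/9) + C2*cos(sqrt(6)*x/9) + 7*x^2 - 189


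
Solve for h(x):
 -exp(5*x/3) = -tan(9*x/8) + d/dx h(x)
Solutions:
 h(x) = C1 - 3*exp(5*x/3)/5 - 8*log(cos(9*x/8))/9


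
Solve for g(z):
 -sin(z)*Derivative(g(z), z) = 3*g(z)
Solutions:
 g(z) = C1*(cos(z) + 1)^(3/2)/(cos(z) - 1)^(3/2)


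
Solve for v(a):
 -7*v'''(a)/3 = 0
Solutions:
 v(a) = C1 + C2*a + C3*a^2


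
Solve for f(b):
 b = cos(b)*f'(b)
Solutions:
 f(b) = C1 + Integral(b/cos(b), b)


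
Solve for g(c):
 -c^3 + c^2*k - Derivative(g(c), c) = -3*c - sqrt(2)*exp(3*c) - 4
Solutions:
 g(c) = C1 - c^4/4 + c^3*k/3 + 3*c^2/2 + 4*c + sqrt(2)*exp(3*c)/3


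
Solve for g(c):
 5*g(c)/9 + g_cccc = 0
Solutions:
 g(c) = (C1*sin(5^(1/4)*sqrt(6)*c/6) + C2*cos(5^(1/4)*sqrt(6)*c/6))*exp(-5^(1/4)*sqrt(6)*c/6) + (C3*sin(5^(1/4)*sqrt(6)*c/6) + C4*cos(5^(1/4)*sqrt(6)*c/6))*exp(5^(1/4)*sqrt(6)*c/6)


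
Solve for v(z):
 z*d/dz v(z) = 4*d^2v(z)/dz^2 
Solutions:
 v(z) = C1 + C2*erfi(sqrt(2)*z/4)


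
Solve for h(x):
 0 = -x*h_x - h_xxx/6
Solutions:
 h(x) = C1 + Integral(C2*airyai(-6^(1/3)*x) + C3*airybi(-6^(1/3)*x), x)


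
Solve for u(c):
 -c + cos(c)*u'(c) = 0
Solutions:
 u(c) = C1 + Integral(c/cos(c), c)


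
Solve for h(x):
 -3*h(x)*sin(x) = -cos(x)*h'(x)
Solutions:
 h(x) = C1/cos(x)^3


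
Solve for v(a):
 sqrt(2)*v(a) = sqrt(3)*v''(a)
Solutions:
 v(a) = C1*exp(-2^(1/4)*3^(3/4)*a/3) + C2*exp(2^(1/4)*3^(3/4)*a/3)


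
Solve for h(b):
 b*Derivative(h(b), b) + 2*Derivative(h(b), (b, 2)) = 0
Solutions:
 h(b) = C1 + C2*erf(b/2)


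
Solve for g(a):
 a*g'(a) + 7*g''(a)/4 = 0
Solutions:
 g(a) = C1 + C2*erf(sqrt(14)*a/7)


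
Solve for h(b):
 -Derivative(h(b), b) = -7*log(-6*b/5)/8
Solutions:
 h(b) = C1 + 7*b*log(-b)/8 + 7*b*(-log(5) - 1 + log(6))/8


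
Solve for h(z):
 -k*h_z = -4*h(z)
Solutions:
 h(z) = C1*exp(4*z/k)


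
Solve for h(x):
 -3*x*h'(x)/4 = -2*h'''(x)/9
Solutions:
 h(x) = C1 + Integral(C2*airyai(3*x/2) + C3*airybi(3*x/2), x)


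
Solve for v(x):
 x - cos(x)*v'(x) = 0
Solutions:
 v(x) = C1 + Integral(x/cos(x), x)


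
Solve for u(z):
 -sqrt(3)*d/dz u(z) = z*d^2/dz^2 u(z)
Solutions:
 u(z) = C1 + C2*z^(1 - sqrt(3))


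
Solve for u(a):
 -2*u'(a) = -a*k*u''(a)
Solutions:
 u(a) = C1 + a^(((re(k) + 2)*re(k) + im(k)^2)/(re(k)^2 + im(k)^2))*(C2*sin(2*log(a)*Abs(im(k))/(re(k)^2 + im(k)^2)) + C3*cos(2*log(a)*im(k)/(re(k)^2 + im(k)^2)))


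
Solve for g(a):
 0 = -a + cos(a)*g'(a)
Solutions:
 g(a) = C1 + Integral(a/cos(a), a)


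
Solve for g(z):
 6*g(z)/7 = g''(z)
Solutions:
 g(z) = C1*exp(-sqrt(42)*z/7) + C2*exp(sqrt(42)*z/7)


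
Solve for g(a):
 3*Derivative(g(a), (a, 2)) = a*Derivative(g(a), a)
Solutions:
 g(a) = C1 + C2*erfi(sqrt(6)*a/6)


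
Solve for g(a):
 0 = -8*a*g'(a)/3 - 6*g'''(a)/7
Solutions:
 g(a) = C1 + Integral(C2*airyai(-84^(1/3)*a/3) + C3*airybi(-84^(1/3)*a/3), a)


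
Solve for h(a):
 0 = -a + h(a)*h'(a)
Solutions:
 h(a) = -sqrt(C1 + a^2)
 h(a) = sqrt(C1 + a^2)


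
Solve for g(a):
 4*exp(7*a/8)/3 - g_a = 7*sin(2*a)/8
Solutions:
 g(a) = C1 + 32*exp(7*a/8)/21 + 7*cos(2*a)/16


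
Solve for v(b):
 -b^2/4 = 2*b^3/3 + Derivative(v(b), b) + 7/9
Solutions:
 v(b) = C1 - b^4/6 - b^3/12 - 7*b/9


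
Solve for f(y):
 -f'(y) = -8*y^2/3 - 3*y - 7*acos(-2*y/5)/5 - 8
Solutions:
 f(y) = C1 + 8*y^3/9 + 3*y^2/2 + 7*y*acos(-2*y/5)/5 + 8*y + 7*sqrt(25 - 4*y^2)/10


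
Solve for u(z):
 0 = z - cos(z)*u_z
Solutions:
 u(z) = C1 + Integral(z/cos(z), z)


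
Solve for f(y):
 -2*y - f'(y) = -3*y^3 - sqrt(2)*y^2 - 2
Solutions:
 f(y) = C1 + 3*y^4/4 + sqrt(2)*y^3/3 - y^2 + 2*y


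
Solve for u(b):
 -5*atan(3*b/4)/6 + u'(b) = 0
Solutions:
 u(b) = C1 + 5*b*atan(3*b/4)/6 - 5*log(9*b^2 + 16)/9


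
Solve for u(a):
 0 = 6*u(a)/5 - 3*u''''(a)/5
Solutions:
 u(a) = C1*exp(-2^(1/4)*a) + C2*exp(2^(1/4)*a) + C3*sin(2^(1/4)*a) + C4*cos(2^(1/4)*a)


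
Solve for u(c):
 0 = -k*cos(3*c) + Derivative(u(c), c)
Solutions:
 u(c) = C1 + k*sin(3*c)/3


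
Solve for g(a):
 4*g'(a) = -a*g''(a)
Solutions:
 g(a) = C1 + C2/a^3


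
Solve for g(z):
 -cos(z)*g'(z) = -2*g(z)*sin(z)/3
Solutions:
 g(z) = C1/cos(z)^(2/3)


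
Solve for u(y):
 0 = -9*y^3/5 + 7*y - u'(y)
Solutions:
 u(y) = C1 - 9*y^4/20 + 7*y^2/2


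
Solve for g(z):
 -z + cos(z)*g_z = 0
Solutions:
 g(z) = C1 + Integral(z/cos(z), z)


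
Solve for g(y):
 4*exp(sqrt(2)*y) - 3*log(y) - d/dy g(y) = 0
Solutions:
 g(y) = C1 - 3*y*log(y) + 3*y + 2*sqrt(2)*exp(sqrt(2)*y)


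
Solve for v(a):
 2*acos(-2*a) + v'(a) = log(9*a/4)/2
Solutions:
 v(a) = C1 + a*log(a)/2 - 2*a*acos(-2*a) - a*log(2) - a/2 + a*log(3) - sqrt(1 - 4*a^2)


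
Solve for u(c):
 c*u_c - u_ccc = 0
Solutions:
 u(c) = C1 + Integral(C2*airyai(c) + C3*airybi(c), c)


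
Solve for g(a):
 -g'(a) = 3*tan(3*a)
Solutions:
 g(a) = C1 + log(cos(3*a))


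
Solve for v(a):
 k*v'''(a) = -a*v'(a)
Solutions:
 v(a) = C1 + Integral(C2*airyai(a*(-1/k)^(1/3)) + C3*airybi(a*(-1/k)^(1/3)), a)


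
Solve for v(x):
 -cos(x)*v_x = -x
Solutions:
 v(x) = C1 + Integral(x/cos(x), x)


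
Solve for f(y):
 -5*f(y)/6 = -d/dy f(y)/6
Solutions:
 f(y) = C1*exp(5*y)


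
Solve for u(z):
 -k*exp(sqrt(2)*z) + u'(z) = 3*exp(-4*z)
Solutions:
 u(z) = C1 + sqrt(2)*k*exp(sqrt(2)*z)/2 - 3*exp(-4*z)/4


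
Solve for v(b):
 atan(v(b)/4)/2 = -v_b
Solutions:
 Integral(1/atan(_y/4), (_y, v(b))) = C1 - b/2


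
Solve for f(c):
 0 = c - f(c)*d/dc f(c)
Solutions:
 f(c) = -sqrt(C1 + c^2)
 f(c) = sqrt(C1 + c^2)


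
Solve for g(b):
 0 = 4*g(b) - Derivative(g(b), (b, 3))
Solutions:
 g(b) = C3*exp(2^(2/3)*b) + (C1*sin(2^(2/3)*sqrt(3)*b/2) + C2*cos(2^(2/3)*sqrt(3)*b/2))*exp(-2^(2/3)*b/2)


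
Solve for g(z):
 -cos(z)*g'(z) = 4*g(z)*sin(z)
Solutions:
 g(z) = C1*cos(z)^4


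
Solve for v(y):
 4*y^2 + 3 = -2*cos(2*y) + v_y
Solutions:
 v(y) = C1 + 4*y^3/3 + 3*y + sin(2*y)


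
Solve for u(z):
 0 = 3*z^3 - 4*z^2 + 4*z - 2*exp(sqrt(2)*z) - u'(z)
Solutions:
 u(z) = C1 + 3*z^4/4 - 4*z^3/3 + 2*z^2 - sqrt(2)*exp(sqrt(2)*z)


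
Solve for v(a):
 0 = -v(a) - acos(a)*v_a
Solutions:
 v(a) = C1*exp(-Integral(1/acos(a), a))


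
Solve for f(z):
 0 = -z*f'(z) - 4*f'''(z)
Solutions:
 f(z) = C1 + Integral(C2*airyai(-2^(1/3)*z/2) + C3*airybi(-2^(1/3)*z/2), z)


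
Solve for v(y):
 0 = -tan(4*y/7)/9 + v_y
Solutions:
 v(y) = C1 - 7*log(cos(4*y/7))/36


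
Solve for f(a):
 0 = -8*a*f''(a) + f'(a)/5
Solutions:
 f(a) = C1 + C2*a^(41/40)


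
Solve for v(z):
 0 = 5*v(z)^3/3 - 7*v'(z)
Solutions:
 v(z) = -sqrt(42)*sqrt(-1/(C1 + 5*z))/2
 v(z) = sqrt(42)*sqrt(-1/(C1 + 5*z))/2


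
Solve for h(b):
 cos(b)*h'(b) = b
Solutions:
 h(b) = C1 + Integral(b/cos(b), b)


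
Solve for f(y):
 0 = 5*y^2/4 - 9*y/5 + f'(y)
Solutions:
 f(y) = C1 - 5*y^3/12 + 9*y^2/10


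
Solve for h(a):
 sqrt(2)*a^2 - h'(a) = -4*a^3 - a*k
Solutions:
 h(a) = C1 + a^4 + sqrt(2)*a^3/3 + a^2*k/2


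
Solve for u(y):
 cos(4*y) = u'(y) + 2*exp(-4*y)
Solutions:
 u(y) = C1 + sin(4*y)/4 + exp(-4*y)/2


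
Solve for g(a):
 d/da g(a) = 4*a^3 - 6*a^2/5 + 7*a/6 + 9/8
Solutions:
 g(a) = C1 + a^4 - 2*a^3/5 + 7*a^2/12 + 9*a/8


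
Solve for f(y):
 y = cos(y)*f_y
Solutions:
 f(y) = C1 + Integral(y/cos(y), y)


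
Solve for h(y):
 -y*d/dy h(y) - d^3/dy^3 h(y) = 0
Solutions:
 h(y) = C1 + Integral(C2*airyai(-y) + C3*airybi(-y), y)


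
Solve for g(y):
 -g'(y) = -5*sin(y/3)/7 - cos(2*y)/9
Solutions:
 g(y) = C1 + sin(2*y)/18 - 15*cos(y/3)/7


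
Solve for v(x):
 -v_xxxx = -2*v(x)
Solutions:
 v(x) = C1*exp(-2^(1/4)*x) + C2*exp(2^(1/4)*x) + C3*sin(2^(1/4)*x) + C4*cos(2^(1/4)*x)


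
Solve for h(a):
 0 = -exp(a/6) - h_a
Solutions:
 h(a) = C1 - 6*exp(a/6)


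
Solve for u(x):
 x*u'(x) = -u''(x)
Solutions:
 u(x) = C1 + C2*erf(sqrt(2)*x/2)


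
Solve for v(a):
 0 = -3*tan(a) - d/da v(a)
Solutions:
 v(a) = C1 + 3*log(cos(a))


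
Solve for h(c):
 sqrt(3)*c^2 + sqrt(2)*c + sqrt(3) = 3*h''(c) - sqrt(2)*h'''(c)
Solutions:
 h(c) = C1 + C2*c + C3*exp(3*sqrt(2)*c/2) + sqrt(3)*c^4/36 + c^3*(3*sqrt(2) + 2*sqrt(6))/54 + c^2*(6 + 13*sqrt(3))/54


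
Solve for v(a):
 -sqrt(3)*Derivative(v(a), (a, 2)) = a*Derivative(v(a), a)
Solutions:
 v(a) = C1 + C2*erf(sqrt(2)*3^(3/4)*a/6)


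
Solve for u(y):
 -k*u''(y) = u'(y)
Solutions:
 u(y) = C1 + C2*exp(-y/k)


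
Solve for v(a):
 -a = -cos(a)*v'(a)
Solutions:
 v(a) = C1 + Integral(a/cos(a), a)


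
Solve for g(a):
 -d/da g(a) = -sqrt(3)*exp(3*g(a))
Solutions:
 g(a) = log(-1/(C1 + 3*sqrt(3)*a))/3
 g(a) = log((-1/(C1 + sqrt(3)*a))^(1/3)*(-3^(2/3) - 3*3^(1/6)*I)/6)
 g(a) = log((-1/(C1 + sqrt(3)*a))^(1/3)*(-3^(2/3) + 3*3^(1/6)*I)/6)


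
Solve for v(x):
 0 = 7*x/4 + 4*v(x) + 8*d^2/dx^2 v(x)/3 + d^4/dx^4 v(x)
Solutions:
 v(x) = -7*x/16 + (C1*sin(sqrt(2)*x*cos(atan(sqrt(5)/2)/2)) + C2*cos(sqrt(2)*x*cos(atan(sqrt(5)/2)/2)))*exp(-sqrt(2)*x*sin(atan(sqrt(5)/2)/2)) + (C3*sin(sqrt(2)*x*cos(atan(sqrt(5)/2)/2)) + C4*cos(sqrt(2)*x*cos(atan(sqrt(5)/2)/2)))*exp(sqrt(2)*x*sin(atan(sqrt(5)/2)/2))


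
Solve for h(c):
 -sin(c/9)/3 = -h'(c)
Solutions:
 h(c) = C1 - 3*cos(c/9)


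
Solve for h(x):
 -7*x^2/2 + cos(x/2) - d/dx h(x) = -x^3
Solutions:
 h(x) = C1 + x^4/4 - 7*x^3/6 + 2*sin(x/2)


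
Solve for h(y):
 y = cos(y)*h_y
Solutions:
 h(y) = C1 + Integral(y/cos(y), y)


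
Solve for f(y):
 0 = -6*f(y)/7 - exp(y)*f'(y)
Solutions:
 f(y) = C1*exp(6*exp(-y)/7)


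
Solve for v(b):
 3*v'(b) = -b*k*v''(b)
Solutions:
 v(b) = C1 + b^(((re(k) - 3)*re(k) + im(k)^2)/(re(k)^2 + im(k)^2))*(C2*sin(3*log(b)*Abs(im(k))/(re(k)^2 + im(k)^2)) + C3*cos(3*log(b)*im(k)/(re(k)^2 + im(k)^2)))


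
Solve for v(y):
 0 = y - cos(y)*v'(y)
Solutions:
 v(y) = C1 + Integral(y/cos(y), y)


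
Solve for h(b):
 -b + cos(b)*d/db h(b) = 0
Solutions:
 h(b) = C1 + Integral(b/cos(b), b)


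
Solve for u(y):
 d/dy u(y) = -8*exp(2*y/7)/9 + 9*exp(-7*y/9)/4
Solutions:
 u(y) = C1 - 28*exp(2*y/7)/9 - 81*exp(-7*y/9)/28


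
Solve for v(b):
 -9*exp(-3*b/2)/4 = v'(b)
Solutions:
 v(b) = C1 + 3*exp(-3*b/2)/2


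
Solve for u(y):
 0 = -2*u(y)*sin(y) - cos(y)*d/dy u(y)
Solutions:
 u(y) = C1*cos(y)^2


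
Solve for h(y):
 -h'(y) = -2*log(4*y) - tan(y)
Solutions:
 h(y) = C1 + 2*y*log(y) - 2*y + 4*y*log(2) - log(cos(y))


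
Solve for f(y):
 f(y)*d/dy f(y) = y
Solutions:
 f(y) = -sqrt(C1 + y^2)
 f(y) = sqrt(C1 + y^2)


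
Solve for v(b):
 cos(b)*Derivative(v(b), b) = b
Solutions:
 v(b) = C1 + Integral(b/cos(b), b)


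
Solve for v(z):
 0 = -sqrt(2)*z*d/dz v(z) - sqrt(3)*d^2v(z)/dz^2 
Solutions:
 v(z) = C1 + C2*erf(6^(3/4)*z/6)


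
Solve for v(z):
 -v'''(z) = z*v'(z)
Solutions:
 v(z) = C1 + Integral(C2*airyai(-z) + C3*airybi(-z), z)


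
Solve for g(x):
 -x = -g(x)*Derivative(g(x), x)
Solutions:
 g(x) = -sqrt(C1 + x^2)
 g(x) = sqrt(C1 + x^2)


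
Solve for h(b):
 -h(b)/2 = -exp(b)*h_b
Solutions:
 h(b) = C1*exp(-exp(-b)/2)


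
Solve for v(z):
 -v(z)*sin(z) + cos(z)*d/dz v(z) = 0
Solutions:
 v(z) = C1/cos(z)


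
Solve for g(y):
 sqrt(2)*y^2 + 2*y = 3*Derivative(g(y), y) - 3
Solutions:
 g(y) = C1 + sqrt(2)*y^3/9 + y^2/3 + y


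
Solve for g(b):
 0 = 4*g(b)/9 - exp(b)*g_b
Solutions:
 g(b) = C1*exp(-4*exp(-b)/9)


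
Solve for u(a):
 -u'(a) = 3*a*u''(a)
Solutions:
 u(a) = C1 + C2*a^(2/3)


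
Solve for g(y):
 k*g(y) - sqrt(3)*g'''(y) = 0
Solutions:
 g(y) = C1*exp(3^(5/6)*k^(1/3)*y/3) + C2*exp(k^(1/3)*y*(-3^(5/6) + 3*3^(1/3)*I)/6) + C3*exp(-k^(1/3)*y*(3^(5/6) + 3*3^(1/3)*I)/6)


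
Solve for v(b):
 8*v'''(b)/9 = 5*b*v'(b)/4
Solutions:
 v(b) = C1 + Integral(C2*airyai(90^(1/3)*b/4) + C3*airybi(90^(1/3)*b/4), b)


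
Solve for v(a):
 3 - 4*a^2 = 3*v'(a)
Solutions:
 v(a) = C1 - 4*a^3/9 + a


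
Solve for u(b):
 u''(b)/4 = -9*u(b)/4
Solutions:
 u(b) = C1*sin(3*b) + C2*cos(3*b)


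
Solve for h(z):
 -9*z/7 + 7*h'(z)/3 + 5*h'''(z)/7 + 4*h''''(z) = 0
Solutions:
 h(z) = C1 + C2*exp(z*(-10 + 25/(588*sqrt(86561) + 172997)^(1/3) + (588*sqrt(86561) + 172997)^(1/3))/168)*sin(sqrt(3)*z*(-(588*sqrt(86561) + 172997)^(1/3) + 25/(588*sqrt(86561) + 172997)^(1/3))/168) + C3*exp(z*(-10 + 25/(588*sqrt(86561) + 172997)^(1/3) + (588*sqrt(86561) + 172997)^(1/3))/168)*cos(sqrt(3)*z*(-(588*sqrt(86561) + 172997)^(1/3) + 25/(588*sqrt(86561) + 172997)^(1/3))/168) + C4*exp(-z*(25/(588*sqrt(86561) + 172997)^(1/3) + 5 + (588*sqrt(86561) + 172997)^(1/3))/84) + 27*z^2/98


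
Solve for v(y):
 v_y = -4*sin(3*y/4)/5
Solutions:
 v(y) = C1 + 16*cos(3*y/4)/15


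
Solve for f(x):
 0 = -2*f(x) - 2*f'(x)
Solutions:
 f(x) = C1*exp(-x)


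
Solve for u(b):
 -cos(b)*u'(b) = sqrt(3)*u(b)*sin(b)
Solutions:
 u(b) = C1*cos(b)^(sqrt(3))


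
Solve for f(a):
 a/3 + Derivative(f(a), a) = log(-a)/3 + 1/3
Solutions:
 f(a) = C1 - a^2/6 + a*log(-a)/3


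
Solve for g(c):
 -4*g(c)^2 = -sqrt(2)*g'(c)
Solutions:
 g(c) = -1/(C1 + 2*sqrt(2)*c)


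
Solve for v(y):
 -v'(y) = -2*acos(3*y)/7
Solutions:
 v(y) = C1 + 2*y*acos(3*y)/7 - 2*sqrt(1 - 9*y^2)/21


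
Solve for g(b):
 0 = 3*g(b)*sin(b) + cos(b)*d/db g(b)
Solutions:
 g(b) = C1*cos(b)^3


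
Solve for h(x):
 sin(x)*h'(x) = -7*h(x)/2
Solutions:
 h(x) = C1*(cos(x) + 1)^(7/4)/(cos(x) - 1)^(7/4)


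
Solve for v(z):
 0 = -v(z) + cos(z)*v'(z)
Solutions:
 v(z) = C1*sqrt(sin(z) + 1)/sqrt(sin(z) - 1)


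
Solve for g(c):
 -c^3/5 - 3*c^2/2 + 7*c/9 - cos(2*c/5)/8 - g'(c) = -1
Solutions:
 g(c) = C1 - c^4/20 - c^3/2 + 7*c^2/18 + c - 5*sin(2*c/5)/16


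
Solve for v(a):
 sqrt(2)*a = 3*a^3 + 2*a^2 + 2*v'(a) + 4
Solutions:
 v(a) = C1 - 3*a^4/8 - a^3/3 + sqrt(2)*a^2/4 - 2*a


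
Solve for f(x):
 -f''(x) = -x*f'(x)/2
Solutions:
 f(x) = C1 + C2*erfi(x/2)


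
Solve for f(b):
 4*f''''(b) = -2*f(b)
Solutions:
 f(b) = (C1*sin(2^(1/4)*b/2) + C2*cos(2^(1/4)*b/2))*exp(-2^(1/4)*b/2) + (C3*sin(2^(1/4)*b/2) + C4*cos(2^(1/4)*b/2))*exp(2^(1/4)*b/2)


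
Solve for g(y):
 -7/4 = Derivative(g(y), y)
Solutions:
 g(y) = C1 - 7*y/4


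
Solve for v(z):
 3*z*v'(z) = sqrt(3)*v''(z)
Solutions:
 v(z) = C1 + C2*erfi(sqrt(2)*3^(1/4)*z/2)


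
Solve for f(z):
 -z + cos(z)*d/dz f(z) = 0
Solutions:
 f(z) = C1 + Integral(z/cos(z), z)


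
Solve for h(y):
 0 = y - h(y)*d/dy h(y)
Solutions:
 h(y) = -sqrt(C1 + y^2)
 h(y) = sqrt(C1 + y^2)


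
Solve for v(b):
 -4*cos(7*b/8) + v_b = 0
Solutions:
 v(b) = C1 + 32*sin(7*b/8)/7


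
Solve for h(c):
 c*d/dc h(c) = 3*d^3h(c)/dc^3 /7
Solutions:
 h(c) = C1 + Integral(C2*airyai(3^(2/3)*7^(1/3)*c/3) + C3*airybi(3^(2/3)*7^(1/3)*c/3), c)


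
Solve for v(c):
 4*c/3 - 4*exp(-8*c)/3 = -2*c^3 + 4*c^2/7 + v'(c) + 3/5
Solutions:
 v(c) = C1 + c^4/2 - 4*c^3/21 + 2*c^2/3 - 3*c/5 + exp(-8*c)/6


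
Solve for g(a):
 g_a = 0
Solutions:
 g(a) = C1


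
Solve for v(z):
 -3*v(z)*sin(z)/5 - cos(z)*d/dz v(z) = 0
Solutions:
 v(z) = C1*cos(z)^(3/5)


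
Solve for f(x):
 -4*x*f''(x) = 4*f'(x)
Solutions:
 f(x) = C1 + C2*log(x)


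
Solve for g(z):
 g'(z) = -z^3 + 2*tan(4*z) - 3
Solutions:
 g(z) = C1 - z^4/4 - 3*z - log(cos(4*z))/2


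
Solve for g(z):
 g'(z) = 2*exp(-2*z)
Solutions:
 g(z) = C1 - exp(-2*z)


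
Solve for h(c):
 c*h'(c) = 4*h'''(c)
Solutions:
 h(c) = C1 + Integral(C2*airyai(2^(1/3)*c/2) + C3*airybi(2^(1/3)*c/2), c)


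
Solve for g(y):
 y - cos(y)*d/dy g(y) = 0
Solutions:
 g(y) = C1 + Integral(y/cos(y), y)


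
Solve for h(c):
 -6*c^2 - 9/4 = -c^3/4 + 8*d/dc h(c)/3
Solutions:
 h(c) = C1 + 3*c^4/128 - 3*c^3/4 - 27*c/32


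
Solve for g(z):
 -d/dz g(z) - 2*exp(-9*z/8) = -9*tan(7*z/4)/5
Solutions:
 g(z) = C1 + 18*log(tan(7*z/4)^2 + 1)/35 + 16*exp(-9*z/8)/9


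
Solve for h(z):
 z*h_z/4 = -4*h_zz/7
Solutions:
 h(z) = C1 + C2*erf(sqrt(14)*z/8)


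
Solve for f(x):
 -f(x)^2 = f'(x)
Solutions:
 f(x) = 1/(C1 + x)


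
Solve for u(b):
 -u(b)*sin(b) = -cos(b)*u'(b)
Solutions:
 u(b) = C1/cos(b)


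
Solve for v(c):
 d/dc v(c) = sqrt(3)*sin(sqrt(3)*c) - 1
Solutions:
 v(c) = C1 - c - cos(sqrt(3)*c)


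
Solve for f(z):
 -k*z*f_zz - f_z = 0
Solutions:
 f(z) = C1 + z^(((re(k) - 1)*re(k) + im(k)^2)/(re(k)^2 + im(k)^2))*(C2*sin(log(z)*Abs(im(k))/(re(k)^2 + im(k)^2)) + C3*cos(log(z)*im(k)/(re(k)^2 + im(k)^2)))


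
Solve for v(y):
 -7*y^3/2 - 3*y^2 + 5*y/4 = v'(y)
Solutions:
 v(y) = C1 - 7*y^4/8 - y^3 + 5*y^2/8


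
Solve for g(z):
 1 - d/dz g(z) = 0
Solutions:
 g(z) = C1 + z


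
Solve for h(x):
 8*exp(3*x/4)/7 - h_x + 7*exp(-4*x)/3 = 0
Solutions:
 h(x) = C1 + 32*exp(3*x/4)/21 - 7*exp(-4*x)/12


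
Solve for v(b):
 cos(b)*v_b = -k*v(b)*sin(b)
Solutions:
 v(b) = C1*exp(k*log(cos(b)))


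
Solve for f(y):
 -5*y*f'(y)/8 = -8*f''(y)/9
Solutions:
 f(y) = C1 + C2*erfi(3*sqrt(10)*y/16)


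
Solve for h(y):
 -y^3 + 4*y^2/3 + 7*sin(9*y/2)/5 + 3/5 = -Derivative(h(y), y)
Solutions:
 h(y) = C1 + y^4/4 - 4*y^3/9 - 3*y/5 + 14*cos(9*y/2)/45


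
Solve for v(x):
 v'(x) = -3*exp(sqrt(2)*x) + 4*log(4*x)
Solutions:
 v(x) = C1 + 4*x*log(x) + 4*x*(-1 + 2*log(2)) - 3*sqrt(2)*exp(sqrt(2)*x)/2


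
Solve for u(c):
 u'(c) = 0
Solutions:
 u(c) = C1


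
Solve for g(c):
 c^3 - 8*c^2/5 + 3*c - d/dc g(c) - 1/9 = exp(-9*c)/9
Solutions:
 g(c) = C1 + c^4/4 - 8*c^3/15 + 3*c^2/2 - c/9 + exp(-9*c)/81


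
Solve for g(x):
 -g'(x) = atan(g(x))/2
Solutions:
 Integral(1/atan(_y), (_y, g(x))) = C1 - x/2


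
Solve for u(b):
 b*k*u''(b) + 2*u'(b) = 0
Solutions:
 u(b) = C1 + b^(((re(k) - 2)*re(k) + im(k)^2)/(re(k)^2 + im(k)^2))*(C2*sin(2*log(b)*Abs(im(k))/(re(k)^2 + im(k)^2)) + C3*cos(2*log(b)*im(k)/(re(k)^2 + im(k)^2)))


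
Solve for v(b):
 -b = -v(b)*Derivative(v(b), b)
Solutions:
 v(b) = -sqrt(C1 + b^2)
 v(b) = sqrt(C1 + b^2)


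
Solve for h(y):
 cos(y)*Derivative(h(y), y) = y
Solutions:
 h(y) = C1 + Integral(y/cos(y), y)


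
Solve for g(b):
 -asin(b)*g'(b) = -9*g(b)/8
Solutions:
 g(b) = C1*exp(9*Integral(1/asin(b), b)/8)


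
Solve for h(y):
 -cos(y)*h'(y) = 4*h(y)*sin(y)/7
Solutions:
 h(y) = C1*cos(y)^(4/7)


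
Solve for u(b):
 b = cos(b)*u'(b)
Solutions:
 u(b) = C1 + Integral(b/cos(b), b)


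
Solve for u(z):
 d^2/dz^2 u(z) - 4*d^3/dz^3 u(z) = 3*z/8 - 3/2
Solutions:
 u(z) = C1 + C2*z + C3*exp(z/4) + z^3/16


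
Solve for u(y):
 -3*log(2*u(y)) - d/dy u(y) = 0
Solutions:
 Integral(1/(log(_y) + log(2)), (_y, u(y)))/3 = C1 - y


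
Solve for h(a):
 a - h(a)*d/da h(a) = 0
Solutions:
 h(a) = -sqrt(C1 + a^2)
 h(a) = sqrt(C1 + a^2)


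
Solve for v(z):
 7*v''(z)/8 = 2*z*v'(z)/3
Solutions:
 v(z) = C1 + C2*erfi(2*sqrt(42)*z/21)


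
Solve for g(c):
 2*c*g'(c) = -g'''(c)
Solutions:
 g(c) = C1 + Integral(C2*airyai(-2^(1/3)*c) + C3*airybi(-2^(1/3)*c), c)


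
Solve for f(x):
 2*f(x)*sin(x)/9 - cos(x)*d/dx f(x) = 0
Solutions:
 f(x) = C1/cos(x)^(2/9)


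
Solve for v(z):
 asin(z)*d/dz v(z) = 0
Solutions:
 v(z) = C1


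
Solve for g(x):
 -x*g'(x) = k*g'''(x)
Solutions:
 g(x) = C1 + Integral(C2*airyai(x*(-1/k)^(1/3)) + C3*airybi(x*(-1/k)^(1/3)), x)


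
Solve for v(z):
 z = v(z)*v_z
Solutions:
 v(z) = -sqrt(C1 + z^2)
 v(z) = sqrt(C1 + z^2)


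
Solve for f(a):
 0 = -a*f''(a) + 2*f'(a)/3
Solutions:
 f(a) = C1 + C2*a^(5/3)


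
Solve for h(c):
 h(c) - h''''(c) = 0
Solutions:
 h(c) = C1*exp(-c) + C2*exp(c) + C3*sin(c) + C4*cos(c)


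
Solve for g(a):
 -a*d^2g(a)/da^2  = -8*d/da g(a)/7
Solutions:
 g(a) = C1 + C2*a^(15/7)


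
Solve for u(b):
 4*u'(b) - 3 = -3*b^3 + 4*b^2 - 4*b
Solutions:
 u(b) = C1 - 3*b^4/16 + b^3/3 - b^2/2 + 3*b/4


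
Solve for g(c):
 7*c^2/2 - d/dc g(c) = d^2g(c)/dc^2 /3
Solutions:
 g(c) = C1 + C2*exp(-3*c) + 7*c^3/6 - 7*c^2/6 + 7*c/9


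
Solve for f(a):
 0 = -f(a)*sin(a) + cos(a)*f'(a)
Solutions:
 f(a) = C1/cos(a)


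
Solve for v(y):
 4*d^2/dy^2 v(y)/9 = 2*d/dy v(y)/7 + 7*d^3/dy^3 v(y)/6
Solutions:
 v(y) = C1 + (C2*sin(2*sqrt(23)*y/21) + C3*cos(2*sqrt(23)*y/21))*exp(4*y/21)


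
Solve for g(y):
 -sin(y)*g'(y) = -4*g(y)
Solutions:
 g(y) = C1*(cos(y)^2 - 2*cos(y) + 1)/(cos(y)^2 + 2*cos(y) + 1)


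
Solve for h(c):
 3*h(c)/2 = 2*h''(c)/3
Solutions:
 h(c) = C1*exp(-3*c/2) + C2*exp(3*c/2)


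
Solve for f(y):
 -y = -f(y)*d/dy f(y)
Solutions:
 f(y) = -sqrt(C1 + y^2)
 f(y) = sqrt(C1 + y^2)


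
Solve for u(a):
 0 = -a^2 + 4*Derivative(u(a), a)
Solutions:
 u(a) = C1 + a^3/12


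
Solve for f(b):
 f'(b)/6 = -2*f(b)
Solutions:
 f(b) = C1*exp(-12*b)


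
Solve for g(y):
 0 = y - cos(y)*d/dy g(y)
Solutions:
 g(y) = C1 + Integral(y/cos(y), y)


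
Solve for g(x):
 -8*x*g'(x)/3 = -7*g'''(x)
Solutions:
 g(x) = C1 + Integral(C2*airyai(2*21^(2/3)*x/21) + C3*airybi(2*21^(2/3)*x/21), x)


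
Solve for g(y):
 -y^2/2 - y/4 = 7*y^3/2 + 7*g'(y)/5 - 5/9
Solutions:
 g(y) = C1 - 5*y^4/8 - 5*y^3/42 - 5*y^2/56 + 25*y/63


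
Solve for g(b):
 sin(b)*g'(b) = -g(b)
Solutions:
 g(b) = C1*sqrt(cos(b) + 1)/sqrt(cos(b) - 1)


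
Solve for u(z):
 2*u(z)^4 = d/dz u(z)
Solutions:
 u(z) = (-1/(C1 + 6*z))^(1/3)
 u(z) = (-1/(C1 + 2*z))^(1/3)*(-3^(2/3) - 3*3^(1/6)*I)/6
 u(z) = (-1/(C1 + 2*z))^(1/3)*(-3^(2/3) + 3*3^(1/6)*I)/6


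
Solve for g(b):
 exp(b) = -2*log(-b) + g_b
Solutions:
 g(b) = C1 + 2*b*log(-b) - 2*b + exp(b)


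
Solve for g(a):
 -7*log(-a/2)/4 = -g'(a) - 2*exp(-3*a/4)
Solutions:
 g(a) = C1 + 7*a*log(-a)/4 + 7*a*(-1 - log(2))/4 + 8*exp(-3*a/4)/3


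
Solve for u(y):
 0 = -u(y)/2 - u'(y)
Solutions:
 u(y) = C1*exp(-y/2)


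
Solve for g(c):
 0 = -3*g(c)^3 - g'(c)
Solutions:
 g(c) = -sqrt(2)*sqrt(-1/(C1 - 3*c))/2
 g(c) = sqrt(2)*sqrt(-1/(C1 - 3*c))/2


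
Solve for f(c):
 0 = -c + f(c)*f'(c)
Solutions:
 f(c) = -sqrt(C1 + c^2)
 f(c) = sqrt(C1 + c^2)


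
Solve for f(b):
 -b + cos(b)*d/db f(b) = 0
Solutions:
 f(b) = C1 + Integral(b/cos(b), b)


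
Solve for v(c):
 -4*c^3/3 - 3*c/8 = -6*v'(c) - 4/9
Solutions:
 v(c) = C1 + c^4/18 + c^2/32 - 2*c/27


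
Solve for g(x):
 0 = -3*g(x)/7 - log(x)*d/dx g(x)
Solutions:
 g(x) = C1*exp(-3*li(x)/7)


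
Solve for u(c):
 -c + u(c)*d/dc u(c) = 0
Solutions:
 u(c) = -sqrt(C1 + c^2)
 u(c) = sqrt(C1 + c^2)


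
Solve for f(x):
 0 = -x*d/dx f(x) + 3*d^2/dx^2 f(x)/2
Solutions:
 f(x) = C1 + C2*erfi(sqrt(3)*x/3)


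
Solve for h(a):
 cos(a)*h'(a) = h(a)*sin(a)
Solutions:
 h(a) = C1/cos(a)


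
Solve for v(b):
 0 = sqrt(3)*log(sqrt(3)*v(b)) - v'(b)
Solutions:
 -2*sqrt(3)*Integral(1/(2*log(_y) + log(3)), (_y, v(b)))/3 = C1 - b


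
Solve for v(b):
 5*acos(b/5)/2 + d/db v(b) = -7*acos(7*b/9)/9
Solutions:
 v(b) = C1 - 5*b*acos(b/5)/2 - 7*b*acos(7*b/9)/9 + 5*sqrt(25 - b^2)/2 + sqrt(81 - 49*b^2)/9


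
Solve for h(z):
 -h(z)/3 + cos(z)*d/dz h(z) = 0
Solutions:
 h(z) = C1*(sin(z) + 1)^(1/6)/(sin(z) - 1)^(1/6)


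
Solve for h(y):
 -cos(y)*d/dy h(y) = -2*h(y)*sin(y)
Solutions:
 h(y) = C1/cos(y)^2


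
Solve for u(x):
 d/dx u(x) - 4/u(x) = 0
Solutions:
 u(x) = -sqrt(C1 + 8*x)
 u(x) = sqrt(C1 + 8*x)


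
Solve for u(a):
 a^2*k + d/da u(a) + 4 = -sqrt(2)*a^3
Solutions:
 u(a) = C1 - sqrt(2)*a^4/4 - a^3*k/3 - 4*a


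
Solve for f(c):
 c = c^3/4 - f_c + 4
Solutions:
 f(c) = C1 + c^4/16 - c^2/2 + 4*c


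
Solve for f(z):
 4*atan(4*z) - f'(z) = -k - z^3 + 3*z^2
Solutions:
 f(z) = C1 + k*z + z^4/4 - z^3 + 4*z*atan(4*z) - log(16*z^2 + 1)/2


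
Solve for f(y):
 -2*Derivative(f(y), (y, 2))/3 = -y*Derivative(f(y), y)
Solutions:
 f(y) = C1 + C2*erfi(sqrt(3)*y/2)


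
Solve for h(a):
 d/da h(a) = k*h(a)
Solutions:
 h(a) = C1*exp(a*k)


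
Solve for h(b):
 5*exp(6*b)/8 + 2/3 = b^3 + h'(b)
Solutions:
 h(b) = C1 - b^4/4 + 2*b/3 + 5*exp(6*b)/48


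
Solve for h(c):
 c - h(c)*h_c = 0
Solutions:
 h(c) = -sqrt(C1 + c^2)
 h(c) = sqrt(C1 + c^2)


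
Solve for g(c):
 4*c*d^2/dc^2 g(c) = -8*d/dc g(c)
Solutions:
 g(c) = C1 + C2/c


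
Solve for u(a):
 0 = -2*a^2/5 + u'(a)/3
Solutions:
 u(a) = C1 + 2*a^3/5


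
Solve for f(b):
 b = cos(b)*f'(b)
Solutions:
 f(b) = C1 + Integral(b/cos(b), b)


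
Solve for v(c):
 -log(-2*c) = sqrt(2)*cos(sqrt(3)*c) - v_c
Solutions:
 v(c) = C1 + c*log(-c) - c + c*log(2) + sqrt(6)*sin(sqrt(3)*c)/3


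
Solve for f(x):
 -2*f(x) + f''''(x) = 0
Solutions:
 f(x) = C1*exp(-2^(1/4)*x) + C2*exp(2^(1/4)*x) + C3*sin(2^(1/4)*x) + C4*cos(2^(1/4)*x)


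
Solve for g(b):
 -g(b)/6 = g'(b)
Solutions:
 g(b) = C1*exp(-b/6)


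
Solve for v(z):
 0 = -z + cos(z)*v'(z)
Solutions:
 v(z) = C1 + Integral(z/cos(z), z)


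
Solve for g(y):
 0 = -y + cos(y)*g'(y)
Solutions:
 g(y) = C1 + Integral(y/cos(y), y)


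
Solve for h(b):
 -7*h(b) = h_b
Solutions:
 h(b) = C1*exp(-7*b)


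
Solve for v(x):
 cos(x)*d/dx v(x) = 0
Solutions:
 v(x) = C1


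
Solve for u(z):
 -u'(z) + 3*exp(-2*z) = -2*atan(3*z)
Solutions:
 u(z) = C1 + 2*z*atan(3*z) - log(9*z^2 + 1)/3 - 3*exp(-2*z)/2


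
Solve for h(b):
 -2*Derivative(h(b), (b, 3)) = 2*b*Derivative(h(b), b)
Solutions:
 h(b) = C1 + Integral(C2*airyai(-b) + C3*airybi(-b), b)


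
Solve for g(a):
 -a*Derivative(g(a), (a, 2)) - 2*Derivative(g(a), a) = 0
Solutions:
 g(a) = C1 + C2/a


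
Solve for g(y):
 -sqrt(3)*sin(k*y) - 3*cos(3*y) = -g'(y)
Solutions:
 g(y) = C1 + sin(3*y) - sqrt(3)*cos(k*y)/k
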